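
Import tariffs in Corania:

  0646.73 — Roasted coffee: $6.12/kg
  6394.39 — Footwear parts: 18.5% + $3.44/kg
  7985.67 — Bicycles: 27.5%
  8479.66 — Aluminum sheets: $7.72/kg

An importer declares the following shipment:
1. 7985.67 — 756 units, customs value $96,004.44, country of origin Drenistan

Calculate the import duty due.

$26,401.22

Line 1 (7985.67, Drenistan, 756 units, $96,004.44):
Base rate for 7985.67 is 27.5%.
Duty = $96,004.44 × 27.5% = $26,401.22.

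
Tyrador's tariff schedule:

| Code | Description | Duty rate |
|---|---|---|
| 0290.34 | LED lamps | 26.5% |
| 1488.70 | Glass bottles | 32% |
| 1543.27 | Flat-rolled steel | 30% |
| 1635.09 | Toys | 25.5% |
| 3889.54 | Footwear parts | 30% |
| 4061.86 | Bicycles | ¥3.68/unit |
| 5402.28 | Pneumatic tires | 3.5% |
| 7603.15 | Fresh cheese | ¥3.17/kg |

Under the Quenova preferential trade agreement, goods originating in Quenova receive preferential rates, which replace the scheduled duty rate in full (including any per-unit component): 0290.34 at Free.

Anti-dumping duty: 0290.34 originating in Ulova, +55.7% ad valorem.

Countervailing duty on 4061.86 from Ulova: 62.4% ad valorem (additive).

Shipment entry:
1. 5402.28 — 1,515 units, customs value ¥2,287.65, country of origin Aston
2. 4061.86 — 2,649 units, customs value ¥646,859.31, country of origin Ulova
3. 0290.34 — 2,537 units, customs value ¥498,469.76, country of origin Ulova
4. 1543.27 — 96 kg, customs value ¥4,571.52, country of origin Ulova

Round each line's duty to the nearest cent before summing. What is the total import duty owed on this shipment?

¥824,582.20

Line 1 (5402.28, Aston, 1,515 units, ¥2,287.65):
Base rate for 5402.28 is 3.5%.
Duty = ¥2,287.65 × 3.5% = ¥80.07.
Line 2 (4061.86, Ulova, 2,649 units, ¥646,859.31):
Base rate for 4061.86 is ¥3.68/unit.
Additional duty on 4061.86 from Ulova: +62.4% ad valorem. Applied ad valorem rate = 62.4%.
Duty = ¥646,859.31 × 62.4% + 2,649 × ¥3.68 = ¥413,388.53.
Line 3 (0290.34, Ulova, 2,537 units, ¥498,469.76):
Base rate for 0290.34 is 26.5%.
0290.34 has an FTA preferential rate, but origin Ulova is not Quenova; base rate stands.
Additional duty on 0290.34 from Ulova: +55.7%. Applied ad valorem rate: 26.5% + 55.7% = 82.2%.
Duty = ¥498,469.76 × 82.2% = ¥409,742.14.
Line 4 (1543.27, Ulova, 96 kg, ¥4,571.52):
Base rate for 1543.27 is 30%.
Duty = ¥4,571.52 × 30% = ¥1,371.46.
Total = ¥80.07 + ¥413,388.53 + ¥409,742.14 + ¥1,371.46 = ¥824,582.20.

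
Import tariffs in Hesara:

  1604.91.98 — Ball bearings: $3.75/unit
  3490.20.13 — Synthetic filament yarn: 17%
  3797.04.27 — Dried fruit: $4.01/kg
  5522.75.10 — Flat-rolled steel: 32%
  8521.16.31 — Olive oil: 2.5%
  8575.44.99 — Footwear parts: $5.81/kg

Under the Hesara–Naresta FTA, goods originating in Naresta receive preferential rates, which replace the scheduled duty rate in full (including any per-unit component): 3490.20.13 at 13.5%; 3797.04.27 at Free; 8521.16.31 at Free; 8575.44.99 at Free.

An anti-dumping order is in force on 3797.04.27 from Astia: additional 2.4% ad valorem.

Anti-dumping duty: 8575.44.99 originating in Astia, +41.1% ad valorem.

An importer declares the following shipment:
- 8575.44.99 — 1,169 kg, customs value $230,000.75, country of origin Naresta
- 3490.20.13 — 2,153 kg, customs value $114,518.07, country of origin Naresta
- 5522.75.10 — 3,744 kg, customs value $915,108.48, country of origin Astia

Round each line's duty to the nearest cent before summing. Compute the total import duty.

$308,294.65

Line 1 (8575.44.99, Naresta, 1,169 kg, $230,000.75):
Base rate for 8575.44.99 is $5.81/kg.
Origin Naresta qualifies under the Hesara–Naresta agreement and 8575.44.99 is covered: preferential rate Free applies instead.
The additional-duty order on 8575.44.99 targets Astia, not Naresta; it does not apply.
Duty = $230,000.75 × 0% = $0.00.
Line 2 (3490.20.13, Naresta, 2,153 kg, $114,518.07):
Base rate for 3490.20.13 is 17%.
Origin Naresta qualifies under the Hesara–Naresta agreement and 3490.20.13 is covered: preferential rate 13.5% applies instead.
Duty = $114,518.07 × 13.5% = $15,459.94.
Line 3 (5522.75.10, Astia, 3,744 kg, $915,108.48):
Base rate for 5522.75.10 is 32%.
Duty = $915,108.48 × 32% = $292,834.71.
Total = $0.00 + $15,459.94 + $292,834.71 = $308,294.65.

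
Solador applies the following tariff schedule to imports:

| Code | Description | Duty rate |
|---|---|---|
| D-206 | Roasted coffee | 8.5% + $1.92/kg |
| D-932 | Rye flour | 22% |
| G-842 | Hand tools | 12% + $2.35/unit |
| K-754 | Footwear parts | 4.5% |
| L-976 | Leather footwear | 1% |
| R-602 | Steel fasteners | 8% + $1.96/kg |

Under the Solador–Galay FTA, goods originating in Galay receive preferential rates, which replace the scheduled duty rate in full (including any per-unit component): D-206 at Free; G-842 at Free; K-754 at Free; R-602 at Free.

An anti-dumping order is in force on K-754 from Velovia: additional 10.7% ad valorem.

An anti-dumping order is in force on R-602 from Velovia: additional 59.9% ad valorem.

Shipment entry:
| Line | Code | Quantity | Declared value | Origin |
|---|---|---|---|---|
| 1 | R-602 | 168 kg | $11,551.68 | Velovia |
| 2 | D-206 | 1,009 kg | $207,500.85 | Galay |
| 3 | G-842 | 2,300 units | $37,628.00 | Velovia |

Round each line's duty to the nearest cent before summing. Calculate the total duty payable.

$18,093.23

Line 1 (R-602, Velovia, 168 kg, $11,551.68):
Base rate for R-602 is 8% + $1.96/kg.
R-602 has an FTA preferential rate, but origin Velovia is not Galay; base rate stands.
Additional duty on R-602 from Velovia: +59.9%. Applied ad valorem rate: 8% + 59.9% = 67.9%.
Duty = $11,551.68 × 67.9% + 168 × $1.96 = $8,172.87.
Line 2 (D-206, Galay, 1,009 kg, $207,500.85):
Base rate for D-206 is 8.5% + $1.92/kg.
Origin Galay qualifies under the Solador–Galay agreement and D-206 is covered: preferential rate Free applies instead.
Duty = $207,500.85 × 0% = $0.00.
Line 3 (G-842, Velovia, 2,300 units, $37,628.00):
Base rate for G-842 is 12% + $2.35/unit.
G-842 has an FTA preferential rate, but origin Velovia is not Galay; base rate stands.
Duty = $37,628.00 × 12% + 2,300 × $2.35 = $9,920.36.
Total = $8,172.87 + $0.00 + $9,920.36 = $18,093.23.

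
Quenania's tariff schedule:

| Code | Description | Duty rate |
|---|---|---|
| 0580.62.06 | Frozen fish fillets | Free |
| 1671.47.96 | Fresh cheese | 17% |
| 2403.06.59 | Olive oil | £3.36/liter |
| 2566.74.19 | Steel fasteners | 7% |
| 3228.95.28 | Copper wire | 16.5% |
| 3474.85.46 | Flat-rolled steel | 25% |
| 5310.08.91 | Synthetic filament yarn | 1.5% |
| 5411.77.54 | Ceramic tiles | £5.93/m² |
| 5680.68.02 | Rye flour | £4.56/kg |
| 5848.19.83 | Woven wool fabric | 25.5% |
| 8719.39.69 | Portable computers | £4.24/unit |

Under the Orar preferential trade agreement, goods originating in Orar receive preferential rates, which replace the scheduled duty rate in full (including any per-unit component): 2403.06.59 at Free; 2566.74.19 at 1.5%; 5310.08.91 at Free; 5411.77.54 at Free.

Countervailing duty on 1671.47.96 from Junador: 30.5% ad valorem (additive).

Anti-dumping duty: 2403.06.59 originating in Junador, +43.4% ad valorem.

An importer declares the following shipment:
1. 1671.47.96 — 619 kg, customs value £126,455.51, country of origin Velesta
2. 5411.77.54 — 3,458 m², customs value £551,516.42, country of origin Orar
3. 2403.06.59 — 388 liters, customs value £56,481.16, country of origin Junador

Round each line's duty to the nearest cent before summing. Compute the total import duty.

£47,313.94

Line 1 (1671.47.96, Velesta, 619 kg, £126,455.51):
Base rate for 1671.47.96 is 17%.
The additional-duty order on 1671.47.96 targets Junador, not Velesta; it does not apply.
Duty = £126,455.51 × 17% = £21,497.44.
Line 2 (5411.77.54, Orar, 3,458 m², £551,516.42):
Base rate for 5411.77.54 is £5.93/m².
Origin Orar qualifies under the Quenania–Orar agreement and 5411.77.54 is covered: preferential rate Free applies instead.
Duty = £551,516.42 × 0% = £0.00.
Line 3 (2403.06.59, Junador, 388 liters, £56,481.16):
Base rate for 2403.06.59 is £3.36/liter.
2403.06.59 has an FTA preferential rate, but origin Junador is not Orar; base rate stands.
Additional duty on 2403.06.59 from Junador: +43.4% ad valorem. Applied ad valorem rate = 43.4%.
Duty = £56,481.16 × 43.4% + 388 × £3.36 = £25,816.50.
Total = £21,497.44 + £0.00 + £25,816.50 = £47,313.94.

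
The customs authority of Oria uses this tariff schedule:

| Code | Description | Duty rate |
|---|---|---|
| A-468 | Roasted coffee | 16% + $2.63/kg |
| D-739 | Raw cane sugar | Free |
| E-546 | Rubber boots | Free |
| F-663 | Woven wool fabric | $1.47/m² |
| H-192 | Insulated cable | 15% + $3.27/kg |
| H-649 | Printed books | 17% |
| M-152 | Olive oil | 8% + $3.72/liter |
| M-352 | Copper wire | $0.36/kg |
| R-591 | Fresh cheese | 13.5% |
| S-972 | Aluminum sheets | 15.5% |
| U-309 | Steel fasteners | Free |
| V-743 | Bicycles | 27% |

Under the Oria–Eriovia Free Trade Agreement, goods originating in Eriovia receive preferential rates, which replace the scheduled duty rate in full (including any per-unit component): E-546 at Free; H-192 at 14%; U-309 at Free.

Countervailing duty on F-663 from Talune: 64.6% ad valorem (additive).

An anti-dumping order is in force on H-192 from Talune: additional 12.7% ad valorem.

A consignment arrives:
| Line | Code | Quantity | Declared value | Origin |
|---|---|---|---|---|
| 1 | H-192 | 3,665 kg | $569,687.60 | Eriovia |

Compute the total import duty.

$79,756.26

Line 1 (H-192, Eriovia, 3,665 kg, $569,687.60):
Base rate for H-192 is 15% + $3.27/kg.
Origin Eriovia qualifies under the Oria–Eriovia agreement and H-192 is covered: preferential rate 14% applies instead.
The additional-duty order on H-192 targets Talune, not Eriovia; it does not apply.
Duty = $569,687.60 × 14% = $79,756.26.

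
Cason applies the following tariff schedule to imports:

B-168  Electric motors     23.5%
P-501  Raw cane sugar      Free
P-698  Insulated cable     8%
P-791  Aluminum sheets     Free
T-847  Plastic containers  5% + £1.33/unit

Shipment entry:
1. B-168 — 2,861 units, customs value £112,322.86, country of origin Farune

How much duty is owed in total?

Line 1 (B-168, Farune, 2,861 units, £112,322.86):
Base rate for B-168 is 23.5%.
Duty = £112,322.86 × 23.5% = £26,395.87.

£26,395.87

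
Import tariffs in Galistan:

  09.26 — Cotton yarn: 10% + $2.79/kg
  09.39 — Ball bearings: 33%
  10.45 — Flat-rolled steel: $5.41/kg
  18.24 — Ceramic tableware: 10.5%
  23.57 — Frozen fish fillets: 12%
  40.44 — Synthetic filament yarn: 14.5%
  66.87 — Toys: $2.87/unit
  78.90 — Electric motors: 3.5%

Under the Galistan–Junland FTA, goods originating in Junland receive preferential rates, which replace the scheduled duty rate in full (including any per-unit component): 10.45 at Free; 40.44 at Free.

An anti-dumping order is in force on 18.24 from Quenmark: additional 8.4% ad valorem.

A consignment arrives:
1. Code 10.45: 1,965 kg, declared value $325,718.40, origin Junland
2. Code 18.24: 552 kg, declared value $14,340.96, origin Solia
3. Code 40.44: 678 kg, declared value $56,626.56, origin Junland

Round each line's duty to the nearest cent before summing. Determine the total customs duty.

$1,505.80

Line 1 (10.45, Junland, 1,965 kg, $325,718.40):
Base rate for 10.45 is $5.41/kg.
Origin Junland qualifies under the Galistan–Junland agreement and 10.45 is covered: preferential rate Free applies instead.
Duty = $325,718.40 × 0% = $0.00.
Line 2 (18.24, Solia, 552 kg, $14,340.96):
Base rate for 18.24 is 10.5%.
The additional-duty order on 18.24 targets Quenmark, not Solia; it does not apply.
Duty = $14,340.96 × 10.5% = $1,505.80.
Line 3 (40.44, Junland, 678 kg, $56,626.56):
Base rate for 40.44 is 14.5%.
Origin Junland qualifies under the Galistan–Junland agreement and 40.44 is covered: preferential rate Free applies instead.
Duty = $56,626.56 × 0% = $0.00.
Total = $0.00 + $1,505.80 + $0.00 = $1,505.80.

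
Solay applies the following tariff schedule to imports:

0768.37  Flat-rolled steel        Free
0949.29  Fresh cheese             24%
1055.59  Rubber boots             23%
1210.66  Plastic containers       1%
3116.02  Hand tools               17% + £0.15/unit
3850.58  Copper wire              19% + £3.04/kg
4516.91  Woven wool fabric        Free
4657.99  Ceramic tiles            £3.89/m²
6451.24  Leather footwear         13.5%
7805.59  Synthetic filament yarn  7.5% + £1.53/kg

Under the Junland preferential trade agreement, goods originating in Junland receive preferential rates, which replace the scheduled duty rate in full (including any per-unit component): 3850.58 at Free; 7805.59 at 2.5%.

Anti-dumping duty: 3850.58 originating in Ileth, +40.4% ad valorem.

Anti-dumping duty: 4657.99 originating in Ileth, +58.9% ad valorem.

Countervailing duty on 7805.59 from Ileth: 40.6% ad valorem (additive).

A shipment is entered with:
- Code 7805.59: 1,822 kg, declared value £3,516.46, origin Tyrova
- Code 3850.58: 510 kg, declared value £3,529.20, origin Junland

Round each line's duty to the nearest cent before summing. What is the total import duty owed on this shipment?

£3,051.39

Line 1 (7805.59, Tyrova, 1,822 kg, £3,516.46):
Base rate for 7805.59 is 7.5% + £1.53/kg.
7805.59 has an FTA preferential rate, but origin Tyrova is not Junland; base rate stands.
The additional-duty order on 7805.59 targets Ileth, not Tyrova; it does not apply.
Duty = £3,516.46 × 7.5% + 1,822 × £1.53 = £3,051.39.
Line 2 (3850.58, Junland, 510 kg, £3,529.20):
Base rate for 3850.58 is 19% + £3.04/kg.
Origin Junland qualifies under the Solay–Junland agreement and 3850.58 is covered: preferential rate Free applies instead.
The additional-duty order on 3850.58 targets Ileth, not Junland; it does not apply.
Duty = £3,529.20 × 0% = £0.00.
Total = £3,051.39 + £0.00 = £3,051.39.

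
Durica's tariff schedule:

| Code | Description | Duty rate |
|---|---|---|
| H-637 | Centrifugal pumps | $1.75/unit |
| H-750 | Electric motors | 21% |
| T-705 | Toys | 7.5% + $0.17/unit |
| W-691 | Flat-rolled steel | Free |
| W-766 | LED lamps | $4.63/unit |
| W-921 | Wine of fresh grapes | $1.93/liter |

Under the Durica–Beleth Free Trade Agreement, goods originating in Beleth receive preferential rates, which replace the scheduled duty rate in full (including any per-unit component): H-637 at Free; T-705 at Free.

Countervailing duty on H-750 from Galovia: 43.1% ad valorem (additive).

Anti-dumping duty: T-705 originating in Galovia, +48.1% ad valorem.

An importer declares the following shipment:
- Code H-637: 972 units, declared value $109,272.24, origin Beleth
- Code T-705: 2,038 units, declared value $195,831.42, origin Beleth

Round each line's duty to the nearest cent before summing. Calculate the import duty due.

Line 1 (H-637, Beleth, 972 units, $109,272.24):
Base rate for H-637 is $1.75/unit.
Origin Beleth qualifies under the Durica–Beleth agreement and H-637 is covered: preferential rate Free applies instead.
Duty = $109,272.24 × 0% = $0.00.
Line 2 (T-705, Beleth, 2,038 units, $195,831.42):
Base rate for T-705 is 7.5% + $0.17/unit.
Origin Beleth qualifies under the Durica–Beleth agreement and T-705 is covered: preferential rate Free applies instead.
The additional-duty order on T-705 targets Galovia, not Beleth; it does not apply.
Duty = $195,831.42 × 0% = $0.00.
Total = $0.00 + $0.00 = $0.00.

$0.00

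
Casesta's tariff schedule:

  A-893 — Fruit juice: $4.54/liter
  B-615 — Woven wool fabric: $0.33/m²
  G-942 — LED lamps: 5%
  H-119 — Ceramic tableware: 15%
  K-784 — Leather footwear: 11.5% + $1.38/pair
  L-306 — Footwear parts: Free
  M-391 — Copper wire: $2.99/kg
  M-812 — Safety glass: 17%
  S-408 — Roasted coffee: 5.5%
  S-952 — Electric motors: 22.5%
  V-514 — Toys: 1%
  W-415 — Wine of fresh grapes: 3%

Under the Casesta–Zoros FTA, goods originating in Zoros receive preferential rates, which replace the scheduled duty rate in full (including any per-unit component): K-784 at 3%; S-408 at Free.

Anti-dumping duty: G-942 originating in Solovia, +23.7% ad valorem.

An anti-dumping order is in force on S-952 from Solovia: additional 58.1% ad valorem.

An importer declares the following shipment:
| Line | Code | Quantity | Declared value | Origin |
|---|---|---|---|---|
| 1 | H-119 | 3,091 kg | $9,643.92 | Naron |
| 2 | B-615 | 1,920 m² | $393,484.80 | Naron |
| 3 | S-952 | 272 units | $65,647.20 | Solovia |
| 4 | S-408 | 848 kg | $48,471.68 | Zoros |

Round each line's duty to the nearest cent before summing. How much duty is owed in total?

$54,991.83

Line 1 (H-119, Naron, 3,091 kg, $9,643.92):
Base rate for H-119 is 15%.
Duty = $9,643.92 × 15% = $1,446.59.
Line 2 (B-615, Naron, 1,920 m², $393,484.80):
Base rate for B-615 is $0.33/m².
Duty = 1,920 × $0.33 = $633.60.
Line 3 (S-952, Solovia, 272 units, $65,647.20):
Base rate for S-952 is 22.5%.
Additional duty on S-952 from Solovia: +58.1%. Applied ad valorem rate: 22.5% + 58.1% = 80.6%.
Duty = $65,647.20 × 80.6% = $52,911.64.
Line 4 (S-408, Zoros, 848 kg, $48,471.68):
Base rate for S-408 is 5.5%.
Origin Zoros qualifies under the Casesta–Zoros agreement and S-408 is covered: preferential rate Free applies instead.
Duty = $48,471.68 × 0% = $0.00.
Total = $1,446.59 + $633.60 + $52,911.64 + $0.00 = $54,991.83.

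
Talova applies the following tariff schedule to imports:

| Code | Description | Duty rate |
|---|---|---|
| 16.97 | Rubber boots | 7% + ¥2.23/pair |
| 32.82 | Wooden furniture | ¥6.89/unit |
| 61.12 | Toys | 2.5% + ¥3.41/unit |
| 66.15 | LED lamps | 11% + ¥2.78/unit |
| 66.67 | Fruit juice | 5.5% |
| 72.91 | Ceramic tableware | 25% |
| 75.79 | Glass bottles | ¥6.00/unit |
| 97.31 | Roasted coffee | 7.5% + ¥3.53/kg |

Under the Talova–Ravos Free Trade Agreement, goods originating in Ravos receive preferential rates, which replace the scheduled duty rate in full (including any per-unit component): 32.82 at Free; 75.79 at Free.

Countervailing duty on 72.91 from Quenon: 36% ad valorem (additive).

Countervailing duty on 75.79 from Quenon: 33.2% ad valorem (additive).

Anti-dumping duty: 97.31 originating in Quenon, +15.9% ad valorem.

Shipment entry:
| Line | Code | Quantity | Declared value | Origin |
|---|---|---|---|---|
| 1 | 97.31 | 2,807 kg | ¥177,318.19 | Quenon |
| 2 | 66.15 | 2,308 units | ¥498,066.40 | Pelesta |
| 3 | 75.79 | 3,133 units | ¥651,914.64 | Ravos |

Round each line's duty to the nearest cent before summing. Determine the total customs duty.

Line 1 (97.31, Quenon, 2,807 kg, ¥177,318.19):
Base rate for 97.31 is 7.5% + ¥3.53/kg.
Additional duty on 97.31 from Quenon: +15.9%. Applied ad valorem rate: 7.5% + 15.9% = 23.4%.
Duty = ¥177,318.19 × 23.4% + 2,807 × ¥3.53 = ¥51,401.17.
Line 2 (66.15, Pelesta, 2,308 units, ¥498,066.40):
Base rate for 66.15 is 11% + ¥2.78/unit.
Duty = ¥498,066.40 × 11% + 2,308 × ¥2.78 = ¥61,203.54.
Line 3 (75.79, Ravos, 3,133 units, ¥651,914.64):
Base rate for 75.79 is ¥6.00/unit.
Origin Ravos qualifies under the Talova–Ravos agreement and 75.79 is covered: preferential rate Free applies instead.
The additional-duty order on 75.79 targets Quenon, not Ravos; it does not apply.
Duty = ¥651,914.64 × 0% = ¥0.00.
Total = ¥51,401.17 + ¥61,203.54 + ¥0.00 = ¥112,604.71.

¥112,604.71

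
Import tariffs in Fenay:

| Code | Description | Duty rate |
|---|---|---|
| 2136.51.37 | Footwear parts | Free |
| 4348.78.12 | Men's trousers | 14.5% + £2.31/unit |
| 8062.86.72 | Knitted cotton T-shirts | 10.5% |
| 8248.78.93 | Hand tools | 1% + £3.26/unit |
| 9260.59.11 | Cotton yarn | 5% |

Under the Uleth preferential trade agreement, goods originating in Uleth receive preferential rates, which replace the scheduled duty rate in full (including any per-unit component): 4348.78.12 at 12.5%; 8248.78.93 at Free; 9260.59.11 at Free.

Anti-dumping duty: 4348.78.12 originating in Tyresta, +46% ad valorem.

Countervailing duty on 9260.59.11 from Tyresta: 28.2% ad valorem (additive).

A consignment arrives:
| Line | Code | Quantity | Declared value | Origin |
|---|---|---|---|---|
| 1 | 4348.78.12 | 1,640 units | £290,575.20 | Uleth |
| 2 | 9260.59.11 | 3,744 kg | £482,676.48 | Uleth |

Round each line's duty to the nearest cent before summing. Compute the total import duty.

Line 1 (4348.78.12, Uleth, 1,640 units, £290,575.20):
Base rate for 4348.78.12 is 14.5% + £2.31/unit.
Origin Uleth qualifies under the Fenay–Uleth agreement and 4348.78.12 is covered: preferential rate 12.5% applies instead.
The additional-duty order on 4348.78.12 targets Tyresta, not Uleth; it does not apply.
Duty = £290,575.20 × 12.5% = £36,321.90.
Line 2 (9260.59.11, Uleth, 3,744 kg, £482,676.48):
Base rate for 9260.59.11 is 5%.
Origin Uleth qualifies under the Fenay–Uleth agreement and 9260.59.11 is covered: preferential rate Free applies instead.
The additional-duty order on 9260.59.11 targets Tyresta, not Uleth; it does not apply.
Duty = £482,676.48 × 0% = £0.00.
Total = £36,321.90 + £0.00 = £36,321.90.

£36,321.90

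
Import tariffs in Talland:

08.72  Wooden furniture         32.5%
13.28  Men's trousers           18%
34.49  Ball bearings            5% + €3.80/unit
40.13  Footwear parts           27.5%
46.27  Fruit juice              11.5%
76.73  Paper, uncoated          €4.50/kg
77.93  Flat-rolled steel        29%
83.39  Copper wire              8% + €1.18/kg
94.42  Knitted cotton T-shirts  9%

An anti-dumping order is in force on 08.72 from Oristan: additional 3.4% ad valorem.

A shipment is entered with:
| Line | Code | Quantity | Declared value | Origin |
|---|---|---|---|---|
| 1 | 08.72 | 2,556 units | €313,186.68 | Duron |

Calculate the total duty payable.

Line 1 (08.72, Duron, 2,556 units, €313,186.68):
Base rate for 08.72 is 32.5%.
The additional-duty order on 08.72 targets Oristan, not Duron; it does not apply.
Duty = €313,186.68 × 32.5% = €101,785.67.

€101,785.67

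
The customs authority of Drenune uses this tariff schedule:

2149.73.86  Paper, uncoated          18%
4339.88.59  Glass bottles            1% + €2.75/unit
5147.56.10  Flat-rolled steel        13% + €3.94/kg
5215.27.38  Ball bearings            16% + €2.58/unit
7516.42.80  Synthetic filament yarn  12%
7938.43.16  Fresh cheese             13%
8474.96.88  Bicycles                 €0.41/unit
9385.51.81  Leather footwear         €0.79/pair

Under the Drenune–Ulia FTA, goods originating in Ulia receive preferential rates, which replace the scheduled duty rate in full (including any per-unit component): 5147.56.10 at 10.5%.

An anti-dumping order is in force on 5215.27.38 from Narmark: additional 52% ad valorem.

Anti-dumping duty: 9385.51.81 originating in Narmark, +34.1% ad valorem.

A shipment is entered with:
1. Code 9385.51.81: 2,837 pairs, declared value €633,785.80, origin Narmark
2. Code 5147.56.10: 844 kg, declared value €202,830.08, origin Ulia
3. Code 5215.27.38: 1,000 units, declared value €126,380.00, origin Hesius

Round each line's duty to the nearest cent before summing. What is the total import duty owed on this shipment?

Line 1 (9385.51.81, Narmark, 2,837 pairs, €633,785.80):
Base rate for 9385.51.81 is €0.79/pair.
Additional duty on 9385.51.81 from Narmark: +34.1% ad valorem. Applied ad valorem rate = 34.1%.
Duty = €633,785.80 × 34.1% + 2,837 × €0.79 = €218,362.19.
Line 2 (5147.56.10, Ulia, 844 kg, €202,830.08):
Base rate for 5147.56.10 is 13% + €3.94/kg.
Origin Ulia qualifies under the Drenune–Ulia agreement and 5147.56.10 is covered: preferential rate 10.5% applies instead.
Duty = €202,830.08 × 10.5% = €21,297.16.
Line 3 (5215.27.38, Hesius, 1,000 units, €126,380.00):
Base rate for 5215.27.38 is 16% + €2.58/unit.
The additional-duty order on 5215.27.38 targets Narmark, not Hesius; it does not apply.
Duty = €126,380.00 × 16% + 1,000 × €2.58 = €22,800.80.
Total = €218,362.19 + €21,297.16 + €22,800.80 = €262,460.15.

€262,460.15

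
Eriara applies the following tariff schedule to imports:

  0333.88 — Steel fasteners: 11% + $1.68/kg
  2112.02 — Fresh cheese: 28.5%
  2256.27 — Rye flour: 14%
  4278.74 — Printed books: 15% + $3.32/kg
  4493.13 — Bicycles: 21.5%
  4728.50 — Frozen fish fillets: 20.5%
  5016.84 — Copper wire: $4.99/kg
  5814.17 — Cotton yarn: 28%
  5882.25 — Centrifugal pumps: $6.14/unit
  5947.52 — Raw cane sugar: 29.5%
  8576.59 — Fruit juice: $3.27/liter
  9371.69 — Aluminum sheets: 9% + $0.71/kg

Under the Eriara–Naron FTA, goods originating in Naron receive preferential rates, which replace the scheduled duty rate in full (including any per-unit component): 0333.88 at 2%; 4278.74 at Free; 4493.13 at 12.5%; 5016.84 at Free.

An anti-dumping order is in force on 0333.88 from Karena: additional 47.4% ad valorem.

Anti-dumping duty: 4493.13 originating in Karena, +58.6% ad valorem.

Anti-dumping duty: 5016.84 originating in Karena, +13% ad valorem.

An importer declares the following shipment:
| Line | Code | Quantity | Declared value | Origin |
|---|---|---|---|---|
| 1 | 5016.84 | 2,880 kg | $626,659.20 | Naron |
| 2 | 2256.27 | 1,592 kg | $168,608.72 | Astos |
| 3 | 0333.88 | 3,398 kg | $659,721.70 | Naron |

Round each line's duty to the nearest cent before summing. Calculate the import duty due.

$36,799.65

Line 1 (5016.84, Naron, 2,880 kg, $626,659.20):
Base rate for 5016.84 is $4.99/kg.
Origin Naron qualifies under the Eriara–Naron agreement and 5016.84 is covered: preferential rate Free applies instead.
The additional-duty order on 5016.84 targets Karena, not Naron; it does not apply.
Duty = $626,659.20 × 0% = $0.00.
Line 2 (2256.27, Astos, 1,592 kg, $168,608.72):
Base rate for 2256.27 is 14%.
Duty = $168,608.72 × 14% = $23,605.22.
Line 3 (0333.88, Naron, 3,398 kg, $659,721.70):
Base rate for 0333.88 is 11% + $1.68/kg.
Origin Naron qualifies under the Eriara–Naron agreement and 0333.88 is covered: preferential rate 2% applies instead.
The additional-duty order on 0333.88 targets Karena, not Naron; it does not apply.
Duty = $659,721.70 × 2% = $13,194.43.
Total = $0.00 + $23,605.22 + $13,194.43 = $36,799.65.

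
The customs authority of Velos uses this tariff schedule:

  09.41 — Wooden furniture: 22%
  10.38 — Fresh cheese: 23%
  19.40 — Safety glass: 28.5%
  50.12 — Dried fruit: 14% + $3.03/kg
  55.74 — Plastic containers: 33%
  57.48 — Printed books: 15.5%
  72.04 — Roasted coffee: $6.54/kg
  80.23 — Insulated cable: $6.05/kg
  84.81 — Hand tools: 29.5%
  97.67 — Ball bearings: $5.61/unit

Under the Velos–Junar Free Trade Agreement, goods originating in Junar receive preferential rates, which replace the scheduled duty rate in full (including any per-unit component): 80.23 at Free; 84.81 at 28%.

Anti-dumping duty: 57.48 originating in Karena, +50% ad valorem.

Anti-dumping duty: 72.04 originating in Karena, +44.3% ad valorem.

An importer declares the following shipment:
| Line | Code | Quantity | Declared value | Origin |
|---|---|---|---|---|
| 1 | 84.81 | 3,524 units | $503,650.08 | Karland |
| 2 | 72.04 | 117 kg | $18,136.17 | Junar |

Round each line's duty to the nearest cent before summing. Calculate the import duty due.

$149,341.95

Line 1 (84.81, Karland, 3,524 units, $503,650.08):
Base rate for 84.81 is 29.5%.
84.81 has an FTA preferential rate, but origin Karland is not Junar; base rate stands.
Duty = $503,650.08 × 29.5% = $148,576.77.
Line 2 (72.04, Junar, 117 kg, $18,136.17):
Base rate for 72.04 is $6.54/kg.
Origin Junar is the FTA partner but 72.04 is not on the preference list; base rate stands.
The additional-duty order on 72.04 targets Karena, not Junar; it does not apply.
Duty = 117 × $6.54 = $765.18.
Total = $148,576.77 + $765.18 = $149,341.95.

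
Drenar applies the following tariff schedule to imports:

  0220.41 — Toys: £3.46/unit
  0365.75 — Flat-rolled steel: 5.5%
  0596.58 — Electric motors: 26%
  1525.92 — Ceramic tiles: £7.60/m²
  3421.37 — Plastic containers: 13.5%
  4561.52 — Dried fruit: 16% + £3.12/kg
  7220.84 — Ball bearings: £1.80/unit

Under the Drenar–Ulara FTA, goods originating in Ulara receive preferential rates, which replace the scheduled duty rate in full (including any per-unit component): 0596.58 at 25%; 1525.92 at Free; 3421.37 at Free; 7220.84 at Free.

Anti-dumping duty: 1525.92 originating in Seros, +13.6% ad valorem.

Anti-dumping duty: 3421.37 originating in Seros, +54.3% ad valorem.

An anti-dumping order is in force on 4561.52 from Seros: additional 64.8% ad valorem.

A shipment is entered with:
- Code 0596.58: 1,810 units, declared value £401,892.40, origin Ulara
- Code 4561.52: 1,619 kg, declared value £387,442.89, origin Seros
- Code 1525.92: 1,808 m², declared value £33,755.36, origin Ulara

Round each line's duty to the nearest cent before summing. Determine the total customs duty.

£418,578.24

Line 1 (0596.58, Ulara, 1,810 units, £401,892.40):
Base rate for 0596.58 is 26%.
Origin Ulara qualifies under the Drenar–Ulara agreement and 0596.58 is covered: preferential rate 25% applies instead.
Duty = £401,892.40 × 25% = £100,473.10.
Line 2 (4561.52, Seros, 1,619 kg, £387,442.89):
Base rate for 4561.52 is 16% + £3.12/kg.
Additional duty on 4561.52 from Seros: +64.8%. Applied ad valorem rate: 16% + 64.8% = 80.8%.
Duty = £387,442.89 × 80.8% + 1,619 × £3.12 = £318,105.14.
Line 3 (1525.92, Ulara, 1,808 m², £33,755.36):
Base rate for 1525.92 is £7.60/m².
Origin Ulara qualifies under the Drenar–Ulara agreement and 1525.92 is covered: preferential rate Free applies instead.
The additional-duty order on 1525.92 targets Seros, not Ulara; it does not apply.
Duty = £33,755.36 × 0% = £0.00.
Total = £100,473.10 + £318,105.14 + £0.00 = £418,578.24.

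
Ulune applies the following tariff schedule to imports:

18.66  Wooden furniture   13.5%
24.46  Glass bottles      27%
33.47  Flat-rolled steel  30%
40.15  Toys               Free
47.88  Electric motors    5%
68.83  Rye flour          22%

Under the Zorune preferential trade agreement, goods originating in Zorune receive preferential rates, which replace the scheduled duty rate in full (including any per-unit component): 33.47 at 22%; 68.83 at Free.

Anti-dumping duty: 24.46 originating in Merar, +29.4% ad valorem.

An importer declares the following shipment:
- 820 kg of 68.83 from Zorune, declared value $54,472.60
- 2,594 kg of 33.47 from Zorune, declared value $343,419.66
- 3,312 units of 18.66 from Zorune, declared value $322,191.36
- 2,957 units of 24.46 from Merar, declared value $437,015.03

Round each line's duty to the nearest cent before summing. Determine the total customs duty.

$365,524.64

Line 1 (68.83, Zorune, 820 kg, $54,472.60):
Base rate for 68.83 is 22%.
Origin Zorune qualifies under the Ulune–Zorune agreement and 68.83 is covered: preferential rate Free applies instead.
Duty = $54,472.60 × 0% = $0.00.
Line 2 (33.47, Zorune, 2,594 kg, $343,419.66):
Base rate for 33.47 is 30%.
Origin Zorune qualifies under the Ulune–Zorune agreement and 33.47 is covered: preferential rate 22% applies instead.
Duty = $343,419.66 × 22% = $75,552.33.
Line 3 (18.66, Zorune, 3,312 units, $322,191.36):
Base rate for 18.66 is 13.5%.
Origin Zorune is the FTA partner but 18.66 is not on the preference list; base rate stands.
Duty = $322,191.36 × 13.5% = $43,495.83.
Line 4 (24.46, Merar, 2,957 units, $437,015.03):
Base rate for 24.46 is 27%.
Additional duty on 24.46 from Merar: +29.4%. Applied ad valorem rate: 27% + 29.4% = 56.4%.
Duty = $437,015.03 × 56.4% = $246,476.48.
Total = $0.00 + $75,552.33 + $43,495.83 + $246,476.48 = $365,524.64.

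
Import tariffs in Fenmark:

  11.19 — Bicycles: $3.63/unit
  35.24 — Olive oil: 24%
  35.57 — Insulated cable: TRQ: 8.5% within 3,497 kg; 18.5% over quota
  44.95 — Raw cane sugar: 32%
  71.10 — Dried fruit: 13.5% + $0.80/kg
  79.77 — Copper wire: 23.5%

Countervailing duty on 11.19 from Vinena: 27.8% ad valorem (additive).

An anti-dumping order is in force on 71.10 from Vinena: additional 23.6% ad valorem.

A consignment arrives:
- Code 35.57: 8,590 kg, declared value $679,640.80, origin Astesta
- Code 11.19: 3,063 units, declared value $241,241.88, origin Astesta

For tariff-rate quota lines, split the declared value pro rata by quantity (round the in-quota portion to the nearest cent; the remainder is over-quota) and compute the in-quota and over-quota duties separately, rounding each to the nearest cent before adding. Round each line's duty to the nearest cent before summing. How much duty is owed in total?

Line 1 (35.57, Astesta, 8,590 kg, $679,640.80):
Code 35.57 is under a tariff-rate quota (threshold 3,497 kg). In-quota: 3,497 kg at 8.5%; over-quota: 5,093 kg at 18.5%.
Pro-rata value split: in-quota = $679,640.80 × 3,497/8,590 = $276,682.64; over-quota = $679,640.80 − $276,682.64 = $402,958.16.
In-quota duty = $276,682.64 × 8.5% = $23,518.02. Over-quota duty = $402,958.16 × 18.5% = $74,547.26.
Line duty = $23,518.02 + $74,547.26 = $98,065.28.
Line 2 (11.19, Astesta, 3,063 units, $241,241.88):
Base rate for 11.19 is $3.63/unit.
The additional-duty order on 11.19 targets Vinena, not Astesta; it does not apply.
Duty = 3,063 × $3.63 = $11,118.69.
Total = $98,065.28 + $11,118.69 = $109,183.97.

$109,183.97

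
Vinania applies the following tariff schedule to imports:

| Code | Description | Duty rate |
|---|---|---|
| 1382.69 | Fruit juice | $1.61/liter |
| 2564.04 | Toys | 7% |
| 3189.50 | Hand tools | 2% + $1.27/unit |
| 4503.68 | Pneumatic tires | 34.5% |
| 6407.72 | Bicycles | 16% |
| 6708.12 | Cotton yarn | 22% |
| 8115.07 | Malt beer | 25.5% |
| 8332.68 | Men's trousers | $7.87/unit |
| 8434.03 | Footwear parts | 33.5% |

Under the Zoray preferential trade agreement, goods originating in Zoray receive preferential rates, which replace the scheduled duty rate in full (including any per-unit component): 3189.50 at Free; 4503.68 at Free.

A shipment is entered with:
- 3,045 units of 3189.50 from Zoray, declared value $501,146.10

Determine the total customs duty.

Line 1 (3189.50, Zoray, 3,045 units, $501,146.10):
Base rate for 3189.50 is 2% + $1.27/unit.
Origin Zoray qualifies under the Vinania–Zoray agreement and 3189.50 is covered: preferential rate Free applies instead.
Duty = $501,146.10 × 0% = $0.00.

$0.00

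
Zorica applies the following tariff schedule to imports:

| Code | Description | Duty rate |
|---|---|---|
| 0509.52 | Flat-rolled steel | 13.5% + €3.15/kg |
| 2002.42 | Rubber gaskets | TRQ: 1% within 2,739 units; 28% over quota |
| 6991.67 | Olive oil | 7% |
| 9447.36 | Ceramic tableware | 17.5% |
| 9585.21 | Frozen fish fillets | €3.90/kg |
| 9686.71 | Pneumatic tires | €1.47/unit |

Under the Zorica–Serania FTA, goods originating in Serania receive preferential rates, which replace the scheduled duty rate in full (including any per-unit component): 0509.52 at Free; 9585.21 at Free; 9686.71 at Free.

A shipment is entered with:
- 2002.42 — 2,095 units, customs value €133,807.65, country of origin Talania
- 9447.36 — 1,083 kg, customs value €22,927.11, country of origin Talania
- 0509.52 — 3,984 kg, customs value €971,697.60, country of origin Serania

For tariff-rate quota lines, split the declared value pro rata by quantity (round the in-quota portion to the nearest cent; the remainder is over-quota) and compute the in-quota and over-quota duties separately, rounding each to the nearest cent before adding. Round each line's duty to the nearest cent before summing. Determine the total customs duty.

€5,350.32

Line 1 (2002.42, Talania, 2,095 units, €133,807.65):
Code 2002.42 is under a tariff-rate quota (threshold 2,739 units). Quantity 2,095 units is within the quota, so the in-quota rate 1% applies to the full value.
Duty = €133,807.65 × 1% = €1,338.08.
Line 2 (9447.36, Talania, 1,083 kg, €22,927.11):
Base rate for 9447.36 is 17.5%.
Duty = €22,927.11 × 17.5% = €4,012.24.
Line 3 (0509.52, Serania, 3,984 kg, €971,697.60):
Base rate for 0509.52 is 13.5% + €3.15/kg.
Origin Serania qualifies under the Zorica–Serania agreement and 0509.52 is covered: preferential rate Free applies instead.
Duty = €971,697.60 × 0% = €0.00.
Total = €1,338.08 + €4,012.24 + €0.00 = €5,350.32.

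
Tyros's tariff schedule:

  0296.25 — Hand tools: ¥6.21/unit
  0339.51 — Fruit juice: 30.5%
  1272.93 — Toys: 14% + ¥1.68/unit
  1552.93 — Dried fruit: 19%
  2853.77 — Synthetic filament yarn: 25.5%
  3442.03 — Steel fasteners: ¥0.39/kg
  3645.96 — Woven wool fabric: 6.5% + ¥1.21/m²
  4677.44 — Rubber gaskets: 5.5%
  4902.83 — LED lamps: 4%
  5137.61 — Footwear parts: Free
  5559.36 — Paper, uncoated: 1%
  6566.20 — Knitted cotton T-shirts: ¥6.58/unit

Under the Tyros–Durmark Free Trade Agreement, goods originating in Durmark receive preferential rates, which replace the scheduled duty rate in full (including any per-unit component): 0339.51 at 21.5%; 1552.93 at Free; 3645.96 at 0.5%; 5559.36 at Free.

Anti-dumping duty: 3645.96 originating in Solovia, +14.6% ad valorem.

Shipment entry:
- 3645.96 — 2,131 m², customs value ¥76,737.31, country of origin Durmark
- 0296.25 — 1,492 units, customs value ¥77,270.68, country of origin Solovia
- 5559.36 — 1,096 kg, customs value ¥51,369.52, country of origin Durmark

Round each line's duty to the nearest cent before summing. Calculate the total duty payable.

¥9,649.01

Line 1 (3645.96, Durmark, 2,131 m², ¥76,737.31):
Base rate for 3645.96 is 6.5% + ¥1.21/m².
Origin Durmark qualifies under the Tyros–Durmark agreement and 3645.96 is covered: preferential rate 0.5% applies instead.
The additional-duty order on 3645.96 targets Solovia, not Durmark; it does not apply.
Duty = ¥76,737.31 × 0.5% = ¥383.69.
Line 2 (0296.25, Solovia, 1,492 units, ¥77,270.68):
Base rate for 0296.25 is ¥6.21/unit.
Duty = 1,492 × ¥6.21 = ¥9,265.32.
Line 3 (5559.36, Durmark, 1,096 kg, ¥51,369.52):
Base rate for 5559.36 is 1%.
Origin Durmark qualifies under the Tyros–Durmark agreement and 5559.36 is covered: preferential rate Free applies instead.
Duty = ¥51,369.52 × 0% = ¥0.00.
Total = ¥383.69 + ¥9,265.32 + ¥0.00 = ¥9,649.01.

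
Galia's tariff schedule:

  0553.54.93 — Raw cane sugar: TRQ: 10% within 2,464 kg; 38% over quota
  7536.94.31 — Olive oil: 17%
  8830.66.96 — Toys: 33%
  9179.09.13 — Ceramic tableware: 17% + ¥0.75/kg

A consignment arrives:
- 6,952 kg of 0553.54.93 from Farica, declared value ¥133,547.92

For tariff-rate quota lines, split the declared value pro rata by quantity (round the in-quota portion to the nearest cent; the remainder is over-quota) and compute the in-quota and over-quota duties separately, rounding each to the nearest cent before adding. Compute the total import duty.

¥37,494.84

Line 1 (0553.54.93, Farica, 6,952 kg, ¥133,547.92):
Code 0553.54.93 is under a tariff-rate quota (threshold 2,464 kg). In-quota: 2,464 kg at 10%; over-quota: 4,488 kg at 38%.
Pro-rata value split: in-quota = ¥133,547.92 × 2,464/6,952 = ¥47,333.44; over-quota = ¥133,547.92 − ¥47,333.44 = ¥86,214.48.
In-quota duty = ¥47,333.44 × 10% = ¥4,733.34. Over-quota duty = ¥86,214.48 × 38% = ¥32,761.50.
Line duty = ¥4,733.34 + ¥32,761.50 = ¥37,494.84.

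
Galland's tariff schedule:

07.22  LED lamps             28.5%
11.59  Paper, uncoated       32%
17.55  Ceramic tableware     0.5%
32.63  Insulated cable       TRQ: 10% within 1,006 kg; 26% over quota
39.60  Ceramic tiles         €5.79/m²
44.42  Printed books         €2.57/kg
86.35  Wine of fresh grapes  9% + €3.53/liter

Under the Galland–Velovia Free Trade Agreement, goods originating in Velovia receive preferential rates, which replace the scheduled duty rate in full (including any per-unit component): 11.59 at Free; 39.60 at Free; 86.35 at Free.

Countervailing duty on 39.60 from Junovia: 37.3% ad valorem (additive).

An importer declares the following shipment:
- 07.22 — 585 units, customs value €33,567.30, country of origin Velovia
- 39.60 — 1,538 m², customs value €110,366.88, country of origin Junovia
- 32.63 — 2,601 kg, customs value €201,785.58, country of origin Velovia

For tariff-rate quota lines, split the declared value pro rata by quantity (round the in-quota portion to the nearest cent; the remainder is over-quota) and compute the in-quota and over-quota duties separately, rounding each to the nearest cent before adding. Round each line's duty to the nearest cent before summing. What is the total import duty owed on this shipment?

Line 1 (07.22, Velovia, 585 units, €33,567.30):
Base rate for 07.22 is 28.5%.
Origin Velovia is the FTA partner but 07.22 is not on the preference list; base rate stands.
Duty = €33,567.30 × 28.5% = €9,566.68.
Line 2 (39.60, Junovia, 1,538 m², €110,366.88):
Base rate for 39.60 is €5.79/m².
39.60 has an FTA preferential rate, but origin Junovia is not Velovia; base rate stands.
Additional duty on 39.60 from Junovia: +37.3% ad valorem. Applied ad valorem rate = 37.3%.
Duty = €110,366.88 × 37.3% + 1,538 × €5.79 = €50,071.87.
Line 3 (32.63, Velovia, 2,601 kg, €201,785.58):
Code 32.63 is under a tariff-rate quota (threshold 1,006 kg). In-quota: 1,006 kg at 10%; over-quota: 1,595 kg at 26%.
Pro-rata value split: in-quota = €201,785.58 × 1,006/2,601 = €78,045.48; over-quota = €201,785.58 − €78,045.48 = €123,740.10.
In-quota duty = €78,045.48 × 10% = €7,804.55. Over-quota duty = €123,740.10 × 26% = €32,172.43.
Line duty = €7,804.55 + €32,172.43 = €39,976.98.
Total = €9,566.68 + €50,071.87 + €39,976.98 = €99,615.53.

€99,615.53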